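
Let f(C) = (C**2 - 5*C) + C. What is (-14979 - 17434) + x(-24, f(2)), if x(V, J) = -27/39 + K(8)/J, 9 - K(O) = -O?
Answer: -1685733/52 ≈ -32418.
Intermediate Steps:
f(C) = C**2 - 4*C
K(O) = 9 + O (K(O) = 9 - (-1)*O = 9 + O)
x(V, J) = -9/13 + 17/J (x(V, J) = -27/39 + (9 + 8)/J = -27*1/39 + 17/J = -9/13 + 17/J)
(-14979 - 17434) + x(-24, f(2)) = (-14979 - 17434) + (-9/13 + 17/((2*(-4 + 2)))) = -32413 + (-9/13 + 17/((2*(-2)))) = -32413 + (-9/13 + 17/(-4)) = -32413 + (-9/13 + 17*(-1/4)) = -32413 + (-9/13 - 17/4) = -32413 - 257/52 = -1685733/52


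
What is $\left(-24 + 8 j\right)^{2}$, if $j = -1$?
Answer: $1024$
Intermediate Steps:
$\left(-24 + 8 j\right)^{2} = \left(-24 + 8 \left(-1\right)\right)^{2} = \left(-24 - 8\right)^{2} = \left(-32\right)^{2} = 1024$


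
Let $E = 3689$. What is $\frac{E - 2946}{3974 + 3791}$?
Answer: $\frac{743}{7765} \approx 0.095686$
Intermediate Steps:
$\frac{E - 2946}{3974 + 3791} = \frac{3689 - 2946}{3974 + 3791} = \frac{743}{7765}$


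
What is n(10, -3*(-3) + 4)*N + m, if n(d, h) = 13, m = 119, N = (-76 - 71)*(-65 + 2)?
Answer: 120512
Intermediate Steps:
N = 9261 (N = -147*(-63) = 9261)
n(10, -3*(-3) + 4)*N + m = 13*9261 + 119 = 120393 + 119 = 120512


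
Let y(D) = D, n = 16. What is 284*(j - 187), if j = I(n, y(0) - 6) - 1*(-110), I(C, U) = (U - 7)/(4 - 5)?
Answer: -18176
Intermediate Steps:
I(C, U) = 7 - U (I(C, U) = (-7 + U)/(-1) = (-7 + U)*(-1) = 7 - U)
j = 123 (j = (7 - (0 - 6)) - 1*(-110) = (7 - 1*(-6)) + 110 = (7 + 6) + 110 = 13 + 110 = 123)
284*(j - 187) = 284*(123 - 187) = 284*(-64) = -18176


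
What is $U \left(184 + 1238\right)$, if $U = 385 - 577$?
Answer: $-273024$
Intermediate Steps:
$U = -192$
$U \left(184 + 1238\right) = - 192 \left(184 + 1238\right) = \left(-192\right) 1422 = -273024$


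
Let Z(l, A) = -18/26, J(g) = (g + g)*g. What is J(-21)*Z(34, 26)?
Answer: -7938/13 ≈ -610.62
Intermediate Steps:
J(g) = 2*g² (J(g) = (2*g)*g = 2*g²)
Z(l, A) = -9/13 (Z(l, A) = -18*1/26 = -9/13)
J(-21)*Z(34, 26) = (2*(-21)²)*(-9/13) = (2*441)*(-9/13) = 882*(-9/13) = -7938/13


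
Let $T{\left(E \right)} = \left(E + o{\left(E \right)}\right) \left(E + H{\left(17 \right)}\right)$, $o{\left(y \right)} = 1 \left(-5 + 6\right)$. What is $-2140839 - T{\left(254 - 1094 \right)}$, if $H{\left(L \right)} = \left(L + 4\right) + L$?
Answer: $-2813717$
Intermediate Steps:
$o{\left(y \right)} = 1$ ($o{\left(y \right)} = 1 \cdot 1 = 1$)
$H{\left(L \right)} = 4 + 2 L$ ($H{\left(L \right)} = \left(4 + L\right) + L = 4 + 2 L$)
$T{\left(E \right)} = \left(1 + E\right) \left(38 + E\right)$ ($T{\left(E \right)} = \left(E + 1\right) \left(E + \left(4 + 2 \cdot 17\right)\right) = \left(1 + E\right) \left(E + \left(4 + 34\right)\right) = \left(1 + E\right) \left(E + 38\right) = \left(1 + E\right) \left(38 + E\right)$)
$-2140839 - T{\left(254 - 1094 \right)} = -2140839 - \left(38 + \left(254 - 1094\right)^{2} + 39 \left(254 - 1094\right)\right) = -2140839 - \left(38 + \left(-840\right)^{2} + 39 \left(-840\right)\right) = -2140839 - \left(38 + 705600 - 32760\right) = -2140839 - 672878 = -2813717$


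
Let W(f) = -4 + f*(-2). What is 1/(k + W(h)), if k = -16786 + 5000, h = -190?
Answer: -1/11410 ≈ -8.7642e-5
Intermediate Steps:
W(f) = -4 - 2*f
k = -11786
1/(k + W(h)) = 1/(-11786 + (-4 - 2*(-190))) = 1/(-11786 + (-4 + 380)) = 1/(-11786 + 376) = 1/(-11410) = -1/11410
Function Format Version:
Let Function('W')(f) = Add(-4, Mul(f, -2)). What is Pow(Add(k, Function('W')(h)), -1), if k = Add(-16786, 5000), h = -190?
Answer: Rational(-1, 11410) ≈ -8.7642e-5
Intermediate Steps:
Function('W')(f) = Add(-4, Mul(-2, f))
k = -11786
Pow(Add(k, Function('W')(h)), -1) = Pow(Add(-11786, Add(-4, Mul(-2, -190))), -1) = Pow(Add(-11786, Add(-4, 380)), -1) = Pow(Add(-11786, 376), -1) = Pow(-11410, -1) = Rational(-1, 11410)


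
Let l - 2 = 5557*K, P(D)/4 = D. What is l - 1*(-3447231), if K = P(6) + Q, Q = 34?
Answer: 3769539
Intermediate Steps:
P(D) = 4*D
K = 58 (K = 4*6 + 34 = 24 + 34 = 58)
l = 322308 (l = 2 + 5557*58 = 2 + 322306 = 322308)
l - 1*(-3447231) = 322308 - 1*(-3447231) = 322308 + 3447231 = 3769539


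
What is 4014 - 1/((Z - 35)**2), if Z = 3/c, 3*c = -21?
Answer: 246877007/61504 ≈ 4014.0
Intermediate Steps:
c = -7 (c = (1/3)*(-21) = -7)
Z = -3/7 (Z = 3/(-7) = 3*(-1/7) = -3/7 ≈ -0.42857)
4014 - 1/((Z - 35)**2) = 4014 - 1/((-3/7 - 35)**2) = 4014 - 1/((-248/7)**2) = 4014 - 1/61504/49 = 4014 - 1*49/61504 = 4014 - 49/61504 = 246877007/61504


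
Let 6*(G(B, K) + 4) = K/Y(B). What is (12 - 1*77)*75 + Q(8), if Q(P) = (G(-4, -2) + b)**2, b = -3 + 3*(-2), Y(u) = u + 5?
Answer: -42275/9 ≈ -4697.2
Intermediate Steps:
Y(u) = 5 + u
G(B, K) = -4 + K/(6*(5 + B)) (G(B, K) = -4 + (K/(5 + B))/6 = -4 + K/(6*(5 + B)))
b = -9 (b = -3 - 6 = -9)
Q(P) = 1600/9 (Q(P) = ((-120 - 2 - 24*(-4))/(6*(5 - 4)) - 9)**2 = ((1/6)*(-120 - 2 + 96)/1 - 9)**2 = ((1/6)*1*(-26) - 9)**2 = (-13/3 - 9)**2 = (-40/3)**2 = 1600/9)
(12 - 1*77)*75 + Q(8) = (12 - 1*77)*75 + 1600/9 = (12 - 77)*75 + 1600/9 = -65*75 + 1600/9 = -4875 + 1600/9 = -42275/9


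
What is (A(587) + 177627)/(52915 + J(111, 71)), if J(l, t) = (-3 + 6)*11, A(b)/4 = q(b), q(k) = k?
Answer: 179975/52948 ≈ 3.3991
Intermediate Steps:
A(b) = 4*b
J(l, t) = 33 (J(l, t) = 3*11 = 33)
(A(587) + 177627)/(52915 + J(111, 71)) = (4*587 + 177627)/(52915 + 33) = (2348 + 177627)/52948 = 179975*(1/52948) = 179975/52948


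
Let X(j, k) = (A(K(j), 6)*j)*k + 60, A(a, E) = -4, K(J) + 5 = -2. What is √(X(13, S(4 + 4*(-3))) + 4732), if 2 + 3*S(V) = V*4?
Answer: 4*√3027/3 ≈ 73.358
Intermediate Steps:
K(J) = -7 (K(J) = -5 - 2 = -7)
S(V) = -⅔ + 4*V/3 (S(V) = -⅔ + (V*4)/3 = -⅔ + (4*V)/3 = -⅔ + 4*V/3)
X(j, k) = 60 - 4*j*k (X(j, k) = (-4*j)*k + 60 = -4*j*k + 60 = 60 - 4*j*k)
√(X(13, S(4 + 4*(-3))) + 4732) = √((60 - 4*13*(-⅔ + 4*(4 + 4*(-3))/3)) + 4732) = √((60 - 4*13*(-⅔ + 4*(4 - 12)/3)) + 4732) = √((60 - 4*13*(-⅔ + (4/3)*(-8))) + 4732) = √((60 - 4*13*(-⅔ - 32/3)) + 4732) = √((60 - 4*13*(-34/3)) + 4732) = √((60 + 1768/3) + 4732) = √(1948/3 + 4732) = √(16144/3) = 4*√3027/3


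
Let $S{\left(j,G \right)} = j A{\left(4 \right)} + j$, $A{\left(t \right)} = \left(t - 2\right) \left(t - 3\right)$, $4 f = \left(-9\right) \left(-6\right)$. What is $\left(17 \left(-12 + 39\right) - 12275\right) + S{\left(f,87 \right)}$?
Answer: $- \frac{23551}{2} \approx -11776.0$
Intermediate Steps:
$f = \frac{27}{2}$ ($f = \frac{\left(-9\right) \left(-6\right)}{4} = \frac{1}{4} \cdot 54 = \frac{27}{2} \approx 13.5$)
$A{\left(t \right)} = \left(-3 + t\right) \left(-2 + t\right)$ ($A{\left(t \right)} = \left(-2 + t\right) \left(-3 + t\right) = \left(-3 + t\right) \left(-2 + t\right)$)
$S{\left(j,G \right)} = 3 j$ ($S{\left(j,G \right)} = j \left(6 + 4^{2} - 20\right) + j = j \left(6 + 16 - 20\right) + j = j 2 + j = 2 j + j = 3 j$)
$\left(17 \left(-12 + 39\right) - 12275\right) + S{\left(f,87 \right)} = \left(17 \left(-12 + 39\right) - 12275\right) + 3 \cdot \frac{27}{2} = \left(17 \cdot 27 - 12275\right) + \frac{81}{2} = \left(459 - 12275\right) + \frac{81}{2} = -11816 + \frac{81}{2} = - \frac{23551}{2}$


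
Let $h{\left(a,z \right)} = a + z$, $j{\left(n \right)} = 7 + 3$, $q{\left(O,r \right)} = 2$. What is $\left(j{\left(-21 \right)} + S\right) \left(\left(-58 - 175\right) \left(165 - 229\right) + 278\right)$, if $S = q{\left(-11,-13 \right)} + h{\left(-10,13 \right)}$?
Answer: $227850$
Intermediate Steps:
$j{\left(n \right)} = 10$
$S = 5$ ($S = 2 + \left(-10 + 13\right) = 2 + 3 = 5$)
$\left(j{\left(-21 \right)} + S\right) \left(\left(-58 - 175\right) \left(165 - 229\right) + 278\right) = \left(10 + 5\right) \left(\left(-58 - 175\right) \left(165 - 229\right) + 278\right) = 15 \left(\left(-233\right) \left(-64\right) + 278\right) = 15 \left(14912 + 278\right) = 15 \cdot 15190 = 227850$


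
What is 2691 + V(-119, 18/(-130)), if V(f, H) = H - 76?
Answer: 169966/65 ≈ 2614.9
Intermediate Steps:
V(f, H) = -76 + H
2691 + V(-119, 18/(-130)) = 2691 + (-76 + 18/(-130)) = 2691 + (-76 + 18*(-1/130)) = 2691 + (-76 - 9/65) = 2691 - 4949/65 = 169966/65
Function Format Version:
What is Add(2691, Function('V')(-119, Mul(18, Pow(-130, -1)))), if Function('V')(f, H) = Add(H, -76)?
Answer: Rational(169966, 65) ≈ 2614.9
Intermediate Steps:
Function('V')(f, H) = Add(-76, H)
Add(2691, Function('V')(-119, Mul(18, Pow(-130, -1)))) = Add(2691, Add(-76, Mul(18, Pow(-130, -1)))) = Add(2691, Add(-76, Mul(18, Rational(-1, 130)))) = Add(2691, Add(-76, Rational(-9, 65))) = Add(2691, Rational(-4949, 65)) = Rational(169966, 65)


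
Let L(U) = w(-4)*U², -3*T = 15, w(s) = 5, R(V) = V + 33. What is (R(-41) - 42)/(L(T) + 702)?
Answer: -50/827 ≈ -0.060459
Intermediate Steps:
R(V) = 33 + V
T = -5 (T = -⅓*15 = -5)
L(U) = 5*U²
(R(-41) - 42)/(L(T) + 702) = ((33 - 41) - 42)/(5*(-5)² + 702) = (-8 - 42)/(5*25 + 702) = -50/(125 + 702) = -50/827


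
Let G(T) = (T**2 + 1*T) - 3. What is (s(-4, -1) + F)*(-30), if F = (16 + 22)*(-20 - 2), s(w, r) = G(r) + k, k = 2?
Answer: 25110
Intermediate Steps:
G(T) = -3 + T + T**2 (G(T) = (T**2 + T) - 3 = (T + T**2) - 3 = -3 + T + T**2)
s(w, r) = -1 + r + r**2 (s(w, r) = (-3 + r + r**2) + 2 = -1 + r + r**2)
F = -836 (F = 38*(-22) = -836)
(s(-4, -1) + F)*(-30) = ((-1 - 1 + (-1)**2) - 836)*(-30) = ((-1 - 1 + 1) - 836)*(-30) = (-1 - 836)*(-30) = -837*(-30) = 25110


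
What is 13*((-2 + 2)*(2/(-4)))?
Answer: 0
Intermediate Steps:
13*((-2 + 2)*(2/(-4))) = 13*(0*(2*(-¼))) = 13*(0*(-½)) = 13*0 = 0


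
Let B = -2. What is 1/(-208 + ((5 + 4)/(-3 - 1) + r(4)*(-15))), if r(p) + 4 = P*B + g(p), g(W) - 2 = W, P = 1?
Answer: -4/841 ≈ -0.0047562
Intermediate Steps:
g(W) = 2 + W
r(p) = -4 + p (r(p) = -4 + (1*(-2) + (2 + p)) = -4 + (-2 + (2 + p)) = -4 + p)
1/(-208 + ((5 + 4)/(-3 - 1) + r(4)*(-15))) = 1/(-208 + ((5 + 4)/(-3 - 1) + (-4 + 4)*(-15))) = 1/(-208 + (9/(-4) + 0*(-15))) = 1/(-208 + (9*(-¼) + 0)) = 1/(-208 + (-9/4 + 0)) = 1/(-208 - 9/4) = 1/(-841/4) = -4/841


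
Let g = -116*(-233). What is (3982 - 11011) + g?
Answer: 19999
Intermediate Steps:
g = 27028
(3982 - 11011) + g = (3982 - 11011) + 27028 = -7029 + 27028 = 19999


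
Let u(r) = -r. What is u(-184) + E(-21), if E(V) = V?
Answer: 163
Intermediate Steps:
u(-184) + E(-21) = -1*(-184) - 21 = 184 - 21 = 163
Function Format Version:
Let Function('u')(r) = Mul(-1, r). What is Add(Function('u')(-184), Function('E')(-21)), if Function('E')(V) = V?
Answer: 163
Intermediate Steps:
Add(Function('u')(-184), Function('E')(-21)) = Add(Mul(-1, -184), -21) = Add(184, -21) = 163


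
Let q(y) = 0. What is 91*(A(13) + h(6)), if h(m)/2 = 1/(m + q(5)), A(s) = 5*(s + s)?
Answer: 35581/3 ≈ 11860.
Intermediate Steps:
A(s) = 10*s (A(s) = 5*(2*s) = 10*s)
h(m) = 2/m (h(m) = 2/(m + 0) = 2/m)
91*(A(13) + h(6)) = 91*(10*13 + 2/6) = 91*(130 + 2*(⅙)) = 91*(130 + ⅓) = 91*(391/3) = 35581/3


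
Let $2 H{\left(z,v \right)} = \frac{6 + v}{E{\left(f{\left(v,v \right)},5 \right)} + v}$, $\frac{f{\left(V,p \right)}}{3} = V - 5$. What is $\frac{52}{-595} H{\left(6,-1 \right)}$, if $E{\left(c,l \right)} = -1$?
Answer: $\frac{13}{119} \approx 0.10924$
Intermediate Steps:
$f{\left(V,p \right)} = -15 + 3 V$ ($f{\left(V,p \right)} = 3 \left(V - 5\right) = 3 \left(-5 + V\right) = -15 + 3 V$)
$H{\left(z,v \right)} = \frac{6 + v}{2 \left(-1 + v\right)}$ ($H{\left(z,v \right)} = \frac{\left(6 + v\right) \frac{1}{-1 + v}}{2} = \frac{\frac{1}{-1 + v} \left(6 + v\right)}{2} = \frac{6 + v}{2 \left(-1 + v\right)}$)
$\frac{52}{-595} H{\left(6,-1 \right)} = \frac{52}{-595} \frac{6 - 1}{2 \left(-1 - 1\right)} = 52 \left(- \frac{1}{595}\right) \frac{1}{2} \frac{1}{-2} \cdot 5 = - \frac{52 \cdot \frac{1}{2} \left(- \frac{1}{2}\right) 5}{595} = \left(- \frac{52}{595}\right) \left(- \frac{5}{4}\right) = \frac{13}{119}$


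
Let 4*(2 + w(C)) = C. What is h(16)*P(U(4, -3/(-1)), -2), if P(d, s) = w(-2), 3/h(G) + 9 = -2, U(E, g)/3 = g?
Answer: 15/22 ≈ 0.68182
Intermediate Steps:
U(E, g) = 3*g
w(C) = -2 + C/4
h(G) = -3/11 (h(G) = 3/(-9 - 2) = 3/(-11) = 3*(-1/11) = -3/11)
P(d, s) = -5/2 (P(d, s) = -2 + (1/4)*(-2) = -2 - 1/2 = -5/2)
h(16)*P(U(4, -3/(-1)), -2) = -3/11*(-5/2) = 15/22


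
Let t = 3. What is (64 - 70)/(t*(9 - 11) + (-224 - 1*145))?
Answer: 2/125 ≈ 0.016000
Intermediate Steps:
(64 - 70)/(t*(9 - 11) + (-224 - 1*145)) = (64 - 70)/(3*(9 - 11) + (-224 - 1*145)) = -6/(3*(-2) + (-224 - 145)) = -6/(-6 - 369) = -6/(-375) = -6*(-1/375) = 2/125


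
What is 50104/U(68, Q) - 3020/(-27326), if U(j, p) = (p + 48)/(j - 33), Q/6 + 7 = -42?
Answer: -11979805930/1680549 ≈ -7128.5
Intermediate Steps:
Q = -294 (Q = -42 + 6*(-42) = -42 - 252 = -294)
U(j, p) = (48 + p)/(-33 + j)
50104/U(68, Q) - 3020/(-27326) = 50104/(((48 - 294)/(-33 + 68))) - 3020/(-27326) = 50104/((-246/35)) - 3020*(-1/27326) = 50104/(((1/35)*(-246))) + 1510/13663 = 50104/(-246/35) + 1510/13663 = 50104*(-35/246) + 1510/13663 = -876820/123 + 1510/13663 = -11979805930/1680549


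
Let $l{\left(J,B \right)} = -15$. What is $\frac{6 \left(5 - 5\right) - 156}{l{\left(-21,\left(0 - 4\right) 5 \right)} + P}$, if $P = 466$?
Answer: $- \frac{156}{451} \approx -0.3459$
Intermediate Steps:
$\frac{6 \left(5 - 5\right) - 156}{l{\left(-21,\left(0 - 4\right) 5 \right)} + P} = \frac{6 \left(5 - 5\right) - 156}{-15 + 466} = \frac{6 \cdot 0 - 156}{451} = \left(0 - 156\right) \frac{1}{451} = \left(-156\right) \frac{1}{451} = - \frac{156}{451}$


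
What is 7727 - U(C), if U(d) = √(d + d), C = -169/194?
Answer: 7727 - 13*I*√97/97 ≈ 7727.0 - 1.32*I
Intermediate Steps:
C = -169/194 (C = -169*1/194 = -169/194 ≈ -0.87113)
U(d) = √2*√d (U(d) = √(2*d) = √2*√d)
7727 - U(C) = 7727 - √2*√(-169/194) = 7727 - √2*13*I*√194/194 = 7727 - 13*I*√97/97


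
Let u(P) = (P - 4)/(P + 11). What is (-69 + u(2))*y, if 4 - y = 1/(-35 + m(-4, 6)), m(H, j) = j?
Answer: -279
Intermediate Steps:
u(P) = (-4 + P)/(11 + P)
y = 117/29 (y = 4 - 1/(-35 + 6) = 4 - 1/(-29) = 4 - 1*(-1/29) = 4 + 1/29 = 117/29 ≈ 4.0345)
(-69 + u(2))*y = (-69 + (-4 + 2)/(11 + 2))*(117/29) = (-69 - 2/13)*(117/29) = -899/13*117/29 = -279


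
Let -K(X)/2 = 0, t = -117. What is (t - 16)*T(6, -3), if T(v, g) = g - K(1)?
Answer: 399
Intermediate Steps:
K(X) = 0 (K(X) = -2*0 = 0)
T(v, g) = g (T(v, g) = g - 1*0 = g + 0 = g)
(t - 16)*T(6, -3) = (-117 - 16)*(-3) = -133*(-3) = 399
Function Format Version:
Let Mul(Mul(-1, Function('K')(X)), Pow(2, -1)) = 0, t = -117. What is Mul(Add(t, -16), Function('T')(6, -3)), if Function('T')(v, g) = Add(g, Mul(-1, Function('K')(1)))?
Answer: 399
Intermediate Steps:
Function('K')(X) = 0 (Function('K')(X) = Mul(-2, 0) = 0)
Function('T')(v, g) = g (Function('T')(v, g) = Add(g, Mul(-1, 0)) = Add(g, 0) = g)
Mul(Add(t, -16), Function('T')(6, -3)) = Mul(Add(-117, -16), -3) = Mul(-133, -3) = 399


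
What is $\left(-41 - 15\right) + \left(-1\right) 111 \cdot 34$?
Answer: $-3830$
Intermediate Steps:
$\left(-41 - 15\right) + \left(-1\right) 111 \cdot 34 = -56 - 3774 = -3830$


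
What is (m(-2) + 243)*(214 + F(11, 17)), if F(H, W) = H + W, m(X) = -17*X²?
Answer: 42350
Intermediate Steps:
(m(-2) + 243)*(214 + F(11, 17)) = (-17*(-2)² + 243)*(214 + (11 + 17)) = (-17*4 + 243)*(214 + 28) = (-68 + 243)*242 = 175*242 = 42350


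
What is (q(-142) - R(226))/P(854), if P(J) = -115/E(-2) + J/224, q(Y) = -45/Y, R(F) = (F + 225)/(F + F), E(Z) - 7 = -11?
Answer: -87404/4179983 ≈ -0.020910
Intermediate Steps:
E(Z) = -4 (E(Z) = 7 - 11 = -4)
R(F) = (225 + F)/(2*F) (R(F) = (225 + F)/((2*F)) = (225 + F)*(1/(2*F)) = (225 + F)/(2*F))
P(J) = 115/4 + J/224 (P(J) = -115/(-4) + J/224 = -115*(-¼) + J*(1/224) = 115/4 + J/224)
(q(-142) - R(226))/P(854) = (-45/(-142) - (225 + 226)/(2*226))/(115/4 + (1/224)*854) = (-45*(-1/142) - 451/(2*226))/(115/4 + 61/16) = (45/142 - 1*451/452)/(521/16) = (45/142 - 451/452)*(16/521) = -21851/32092*16/521 = -87404/4179983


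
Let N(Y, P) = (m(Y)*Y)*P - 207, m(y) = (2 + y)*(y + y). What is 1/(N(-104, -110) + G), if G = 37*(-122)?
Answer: 1/242706319 ≈ 4.1202e-9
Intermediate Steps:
G = -4514
m(y) = 2*y*(2 + y) (m(y) = (2 + y)*(2*y) = 2*y*(2 + y))
N(Y, P) = -207 + 2*P*Y²*(2 + Y) (N(Y, P) = ((2*Y*(2 + Y))*Y)*P - 207 = (2*Y²*(2 + Y))*P - 207 = 2*P*Y²*(2 + Y) - 207 = -207 + 2*P*Y²*(2 + Y))
1/(N(-104, -110) + G) = 1/((-207 + 2*(-110)*(-104)²*(2 - 104)) - 4514) = 1/((-207 + 2*(-110)*10816*(-102)) - 4514) = 1/((-207 + 242711040) - 4514) = 1/(242710833 - 4514) = 1/242706319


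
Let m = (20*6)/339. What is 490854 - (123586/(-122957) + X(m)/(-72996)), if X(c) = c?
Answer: 124458337884861938/253554179109 ≈ 4.9086e+5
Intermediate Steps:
m = 40/113 (m = 120*(1/339) = 40/113 ≈ 0.35398)
490854 - (123586/(-122957) + X(m)/(-72996)) = 490854 - (123586/(-122957) + (40/113)/(-72996)) = 490854 - (123586*(-1/122957) + (40/113)*(-1/72996)) = 490854 - (-123586/122957 - 10/2062137) = 490854 - 1*(-254852492852/253554179109) = 490854 + 254852492852/253554179109 = 124458337884861938/253554179109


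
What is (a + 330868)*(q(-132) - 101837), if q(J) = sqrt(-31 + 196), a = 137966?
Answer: -47744648058 + 468834*sqrt(165) ≈ -4.7739e+10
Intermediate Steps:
q(J) = sqrt(165)
(a + 330868)*(q(-132) - 101837) = (137966 + 330868)*(sqrt(165) - 101837) = 468834*(-101837 + sqrt(165)) = -47744648058 + 468834*sqrt(165)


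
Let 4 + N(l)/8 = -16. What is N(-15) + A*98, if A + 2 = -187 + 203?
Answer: 1212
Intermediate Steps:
N(l) = -160 (N(l) = -32 + 8*(-16) = -32 - 128 = -160)
A = 14 (A = -2 + (-187 + 203) = -2 + 16 = 14)
N(-15) + A*98 = -160 + 14*98 = -160 + 1372 = 1212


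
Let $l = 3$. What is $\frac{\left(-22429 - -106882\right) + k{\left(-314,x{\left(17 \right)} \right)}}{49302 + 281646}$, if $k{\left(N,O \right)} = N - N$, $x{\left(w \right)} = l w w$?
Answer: $\frac{28151}{110316} \approx 0.25519$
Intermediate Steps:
$x{\left(w \right)} = 3 w^{2}$ ($x{\left(w \right)} = 3 w w = 3 w^{2}$)
$k{\left(N,O \right)} = 0$
$\frac{\left(-22429 - -106882\right) + k{\left(-314,x{\left(17 \right)} \right)}}{49302 + 281646} = \frac{\left(-22429 - -106882\right) + 0}{49302 + 281646} = \frac{\left(-22429 + 106882\right) + 0}{330948} = \left(84453 + 0\right) \frac{1}{330948} = 84453 \cdot \frac{1}{330948} = \frac{28151}{110316}$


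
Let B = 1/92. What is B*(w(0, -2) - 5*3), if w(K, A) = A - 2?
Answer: -19/92 ≈ -0.20652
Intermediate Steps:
w(K, A) = -2 + A
B = 1/92 ≈ 0.010870
B*(w(0, -2) - 5*3) = ((-2 - 2) - 5*3)/92 = (-4 - 15)/92 = (1/92)*(-19) = -19/92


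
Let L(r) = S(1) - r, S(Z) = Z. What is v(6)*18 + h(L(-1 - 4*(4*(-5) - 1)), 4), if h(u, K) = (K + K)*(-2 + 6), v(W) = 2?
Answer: 68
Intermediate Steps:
L(r) = 1 - r
h(u, K) = 8*K (h(u, K) = (2*K)*4 = 8*K)
v(6)*18 + h(L(-1 - 4*(4*(-5) - 1)), 4) = 2*18 + 8*4 = 36 + 32 = 68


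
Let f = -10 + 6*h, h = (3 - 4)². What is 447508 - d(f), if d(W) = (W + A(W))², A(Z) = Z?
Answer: 447444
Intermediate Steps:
h = 1 (h = (-1)² = 1)
f = -4 (f = -10 + 6*1 = -10 + 6 = -4)
d(W) = 4*W² (d(W) = (W + W)² = (2*W)² = 4*W²)
447508 - d(f) = 447508 - 4*(-4)² = 447508 - 4*16 = 447508 - 1*64 = 447508 - 64 = 447444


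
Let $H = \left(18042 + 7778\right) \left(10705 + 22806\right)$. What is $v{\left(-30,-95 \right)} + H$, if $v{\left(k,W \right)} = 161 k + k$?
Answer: $865249160$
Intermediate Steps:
$v{\left(k,W \right)} = 162 k$
$H = 865254020$ ($H = 25820 \cdot 33511 = 865254020$)
$v{\left(-30,-95 \right)} + H = 162 \left(-30\right) + 865254020 = -4860 + 865254020 = 865249160$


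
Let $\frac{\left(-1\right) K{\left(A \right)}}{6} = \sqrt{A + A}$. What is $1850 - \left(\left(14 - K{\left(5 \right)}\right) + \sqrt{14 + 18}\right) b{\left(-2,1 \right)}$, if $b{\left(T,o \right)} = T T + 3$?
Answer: $1752 - 42 \sqrt{10} - 28 \sqrt{2} \approx 1579.6$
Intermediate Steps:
$K{\left(A \right)} = - 6 \sqrt{2} \sqrt{A}$ ($K{\left(A \right)} = - 6 \sqrt{A + A} = - 6 \sqrt{2 A} = - 6 \sqrt{2} \sqrt{A}$)
$b{\left(T,o \right)} = 3 + T^{2}$ ($b{\left(T,o \right)} = T^{2} + 3 = 3 + T^{2}$)
$1850 - \left(\left(14 - K{\left(5 \right)}\right) + \sqrt{14 + 18}\right) b{\left(-2,1 \right)} = 1850 - \left(\left(14 - - 6 \sqrt{2} \sqrt{5}\right) + \sqrt{14 + 18}\right) \left(3 + \left(-2\right)^{2}\right) = 1850 - \left(\left(14 - - 6 \sqrt{10}\right) + \sqrt{32}\right) \left(3 + 4\right) = 1850 - \left(\left(14 + 6 \sqrt{10}\right) + 4 \sqrt{2}\right) 7 = 1850 - \left(14 + 4 \sqrt{2} + 6 \sqrt{10}\right) 7 = 1850 - \left(98 + 28 \sqrt{2} + 42 \sqrt{10}\right) = 1752 - 42 \sqrt{10} - 28 \sqrt{2}$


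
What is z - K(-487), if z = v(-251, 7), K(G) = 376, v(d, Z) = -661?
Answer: -1037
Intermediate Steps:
z = -661
z - K(-487) = -661 - 1*376 = -661 - 376 = -1037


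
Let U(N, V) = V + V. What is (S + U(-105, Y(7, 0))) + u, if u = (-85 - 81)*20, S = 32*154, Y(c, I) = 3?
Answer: 1614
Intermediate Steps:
U(N, V) = 2*V
S = 4928
u = -3320 (u = -166*20 = -3320)
(S + U(-105, Y(7, 0))) + u = (4928 + 2*3) - 3320 = (4928 + 6) - 3320 = 4934 - 3320 = 1614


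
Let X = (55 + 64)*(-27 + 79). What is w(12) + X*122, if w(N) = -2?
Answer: 754934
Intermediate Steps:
X = 6188 (X = 119*52 = 6188)
w(12) + X*122 = -2 + 6188*122 = -2 + 754936 = 754934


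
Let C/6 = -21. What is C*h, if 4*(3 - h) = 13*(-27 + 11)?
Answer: -6930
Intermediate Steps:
h = 55 (h = 3 - 13*(-27 + 11)/4 = 3 - 13*(-16)/4 = 3 - ¼*(-208) = 3 + 52 = 55)
C = -126 (C = 6*(-21) = -126)
C*h = -126*55 = -6930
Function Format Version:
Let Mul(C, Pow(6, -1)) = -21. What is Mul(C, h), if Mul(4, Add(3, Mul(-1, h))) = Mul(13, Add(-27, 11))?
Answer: -6930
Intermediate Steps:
h = 55 (h = Add(3, Mul(Rational(-1, 4), Mul(13, Add(-27, 11)))) = Add(3, Mul(Rational(-1, 4), Mul(13, -16))) = Add(3, Mul(Rational(-1, 4), -208)) = Add(3, 52) = 55)
C = -126 (C = Mul(6, -21) = -126)
Mul(C, h) = Mul(-126, 55) = -6930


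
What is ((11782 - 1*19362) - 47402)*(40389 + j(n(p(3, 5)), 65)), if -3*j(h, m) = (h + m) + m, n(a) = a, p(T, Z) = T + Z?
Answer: -2218138826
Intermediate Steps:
j(h, m) = -2*m/3 - h/3 (j(h, m) = -((h + m) + m)/3 = -(h + 2*m)/3 = -2*m/3 - h/3)
((11782 - 1*19362) - 47402)*(40389 + j(n(p(3, 5)), 65)) = ((11782 - 1*19362) - 47402)*(40389 + (-⅔*65 - (3 + 5)/3)) = ((11782 - 19362) - 47402)*(40389 + (-130/3 - ⅓*8)) = (-7580 - 47402)*(40389 + (-130/3 - 8/3)) = -54982*(40389 - 46) = -54982*40343 = -2218138826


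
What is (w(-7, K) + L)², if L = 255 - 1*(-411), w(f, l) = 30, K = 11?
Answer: 484416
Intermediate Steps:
L = 666 (L = 255 + 411 = 666)
(w(-7, K) + L)² = (30 + 666)² = 696² = 484416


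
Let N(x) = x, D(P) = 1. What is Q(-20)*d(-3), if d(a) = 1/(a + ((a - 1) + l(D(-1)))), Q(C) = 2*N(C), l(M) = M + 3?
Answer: 40/3 ≈ 13.333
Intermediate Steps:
l(M) = 3 + M
Q(C) = 2*C
d(a) = 1/(3 + 2*a) (d(a) = 1/(a + ((a - 1) + (3 + 1))) = 1/(a + ((-1 + a) + 4)) = 1/(a + (3 + a)) = 1/(3 + 2*a))
Q(-20)*d(-3) = (2*(-20))/(3 + 2*(-3)) = -40/(3 - 6) = -40/(-3) = -40*(-⅓) = 40/3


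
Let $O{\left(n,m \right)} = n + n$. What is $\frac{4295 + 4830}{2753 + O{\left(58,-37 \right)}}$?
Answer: $\frac{9125}{2869} \approx 3.1805$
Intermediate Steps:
$O{\left(n,m \right)} = 2 n$
$\frac{4295 + 4830}{2753 + O{\left(58,-37 \right)}} = \frac{4295 + 4830}{2753 + 2 \cdot 58} = \frac{9125}{2753 + 116} = \frac{9125}{2869}$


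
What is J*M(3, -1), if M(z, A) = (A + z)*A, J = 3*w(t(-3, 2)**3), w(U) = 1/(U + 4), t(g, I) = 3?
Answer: -6/31 ≈ -0.19355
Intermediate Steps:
w(U) = 1/(4 + U)
J = 3/31 (J = 3/(4 + 3**3) = 3/(4 + 27) = 3/31 ≈ 0.096774)
M(z, A) = A*(A + z)
J*M(3, -1) = 3*(-(-1 + 3))/31 = 3*(-1*2)/31 = (3/31)*(-2) = -6/31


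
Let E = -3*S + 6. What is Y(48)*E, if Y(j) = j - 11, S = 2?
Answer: 0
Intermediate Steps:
Y(j) = -11 + j
E = 0 (E = -3*2 + 6 = -6 + 6 = 0)
Y(48)*E = (-11 + 48)*0 = 37*0 = 0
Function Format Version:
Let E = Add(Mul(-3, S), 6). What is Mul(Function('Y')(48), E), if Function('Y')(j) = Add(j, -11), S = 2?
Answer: 0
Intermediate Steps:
Function('Y')(j) = Add(-11, j)
E = 0 (E = Add(Mul(-3, 2), 6) = Add(-6, 6) = 0)
Mul(Function('Y')(48), E) = Mul(Add(-11, 48), 0) = Mul(37, 0) = 0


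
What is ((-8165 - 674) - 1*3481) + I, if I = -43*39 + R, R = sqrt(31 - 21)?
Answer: -13997 + sqrt(10) ≈ -13994.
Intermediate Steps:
R = sqrt(10) ≈ 3.1623
I = -1677 + sqrt(10) (I = -43*39 + sqrt(10) = -1677 + sqrt(10) ≈ -1673.8)
((-8165 - 674) - 1*3481) + I = ((-8165 - 674) - 1*3481) + (-1677 + sqrt(10)) = (-8839 - 3481) + (-1677 + sqrt(10)) = -12320 + (-1677 + sqrt(10)) = -13997 + sqrt(10)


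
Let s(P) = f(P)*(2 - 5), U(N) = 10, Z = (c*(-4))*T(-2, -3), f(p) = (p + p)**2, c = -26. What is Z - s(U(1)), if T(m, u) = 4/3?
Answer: 4016/3 ≈ 1338.7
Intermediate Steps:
f(p) = 4*p**2 (f(p) = (2*p)**2 = 4*p**2)
T(m, u) = 4/3 (T(m, u) = 4*(1/3) = 4/3)
Z = 416/3 (Z = -26*(-4)*(4/3) = 104*(4/3) = 416/3 ≈ 138.67)
s(P) = -12*P**2 (s(P) = (4*P**2)*(2 - 5) = (4*P**2)*(-3) = -12*P**2)
Z - s(U(1)) = 416/3 - (-12)*10**2 = 416/3 - (-12)*100 = 416/3 - 1*(-1200) = 416/3 + 1200 = 4016/3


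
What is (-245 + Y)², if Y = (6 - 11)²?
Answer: 48400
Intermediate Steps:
Y = 25 (Y = (-5)² = 25)
(-245 + Y)² = (-245 + 25)² = (-220)² = 48400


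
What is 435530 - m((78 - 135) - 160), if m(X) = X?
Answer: 435747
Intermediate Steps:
435530 - m((78 - 135) - 160) = 435530 - ((78 - 135) - 160) = 435530 - (-57 - 160) = 435530 - 1*(-217) = 435530 + 217 = 435747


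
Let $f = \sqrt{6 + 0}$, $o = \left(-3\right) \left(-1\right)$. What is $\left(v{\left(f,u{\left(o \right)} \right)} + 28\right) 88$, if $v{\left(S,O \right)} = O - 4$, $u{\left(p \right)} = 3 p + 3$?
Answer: $3168$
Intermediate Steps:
$o = 3$
$u{\left(p \right)} = 3 + 3 p$
$f = \sqrt{6} \approx 2.4495$
$v{\left(S,O \right)} = -4 + O$
$\left(v{\left(f,u{\left(o \right)} \right)} + 28\right) 88 = \left(\left(-4 + \left(3 + 3 \cdot 3\right)\right) + 28\right) 88 = \left(\left(-4 + \left(3 + 9\right)\right) + 28\right) 88 = \left(\left(-4 + 12\right) + 28\right) 88 = \left(8 + 28\right) 88 = 36 \cdot 88 = 3168$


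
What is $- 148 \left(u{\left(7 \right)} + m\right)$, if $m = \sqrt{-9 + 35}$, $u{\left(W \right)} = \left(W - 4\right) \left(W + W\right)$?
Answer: $-6216 - 148 \sqrt{26} \approx -6970.7$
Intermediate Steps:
$u{\left(W \right)} = 2 W \left(-4 + W\right)$ ($u{\left(W \right)} = \left(-4 + W\right) 2 W = 2 W \left(-4 + W\right)$)
$m = \sqrt{26} \approx 5.099$
$- 148 \left(u{\left(7 \right)} + m\right) = - 148 \left(2 \cdot 7 \left(-4 + 7\right) + \sqrt{26}\right) = - 148 \left(2 \cdot 7 \cdot 3 + \sqrt{26}\right) = - 148 \left(42 + \sqrt{26}\right) = -6216 - 148 \sqrt{26}$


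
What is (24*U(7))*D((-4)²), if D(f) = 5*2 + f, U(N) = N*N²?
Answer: 214032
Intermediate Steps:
U(N) = N³
D(f) = 10 + f
(24*U(7))*D((-4)²) = (24*7³)*(10 + (-4)²) = (24*343)*(10 + 16) = 8232*26 = 214032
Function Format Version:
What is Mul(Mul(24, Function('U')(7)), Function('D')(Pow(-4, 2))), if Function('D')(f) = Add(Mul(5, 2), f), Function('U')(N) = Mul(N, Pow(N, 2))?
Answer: 214032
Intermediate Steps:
Function('U')(N) = Pow(N, 3)
Function('D')(f) = Add(10, f)
Mul(Mul(24, Function('U')(7)), Function('D')(Pow(-4, 2))) = Mul(Mul(24, Pow(7, 3)), Add(10, Pow(-4, 2))) = Mul(Mul(24, 343), Add(10, 16)) = Mul(8232, 26) = 214032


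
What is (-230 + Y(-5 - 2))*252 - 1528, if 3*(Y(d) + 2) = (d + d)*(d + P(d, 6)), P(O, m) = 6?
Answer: -58816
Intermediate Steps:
Y(d) = -2 + 2*d*(6 + d)/3 (Y(d) = -2 + ((d + d)*(d + 6))/3 = -2 + ((2*d)*(6 + d))/3 = -2 + (2*d*(6 + d))/3 = -2 + 2*d*(6 + d)/3)
(-230 + Y(-5 - 2))*252 - 1528 = (-230 + (-2 + 4*(-5 - 2) + 2*(-5 - 2)²/3))*252 - 1528 = (-230 + (-2 + 4*(-7) + (⅔)*(-7)²))*252 - 1528 = (-230 + (-2 - 28 + (⅔)*49))*252 - 1528 = (-230 + (-2 - 28 + 98/3))*252 - 1528 = (-230 + 8/3)*252 - 1528 = -682/3*252 - 1528 = -57288 - 1528 = -58816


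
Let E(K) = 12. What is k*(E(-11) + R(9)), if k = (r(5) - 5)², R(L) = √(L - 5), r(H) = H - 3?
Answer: 126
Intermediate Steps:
r(H) = -3 + H
R(L) = √(-5 + L)
k = 9 (k = ((-3 + 5) - 5)² = (2 - 5)² = (-3)² = 9)
k*(E(-11) + R(9)) = 9*(12 + √(-5 + 9)) = 9*(12 + √4) = 9*(12 + 2) = 9*14 = 126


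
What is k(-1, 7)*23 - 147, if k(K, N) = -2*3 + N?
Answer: -124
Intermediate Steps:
k(K, N) = -6 + N
k(-1, 7)*23 - 147 = (-6 + 7)*23 - 147 = 1*23 - 147 = 23 - 147 = -124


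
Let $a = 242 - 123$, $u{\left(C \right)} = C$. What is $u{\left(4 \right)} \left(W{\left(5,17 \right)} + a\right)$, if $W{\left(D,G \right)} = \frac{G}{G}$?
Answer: $480$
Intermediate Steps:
$W{\left(D,G \right)} = 1$
$a = 119$ ($a = 242 - 123 = 119$)
$u{\left(4 \right)} \left(W{\left(5,17 \right)} + a\right) = 4 \left(1 + 119\right) = 4 \cdot 120 = 480$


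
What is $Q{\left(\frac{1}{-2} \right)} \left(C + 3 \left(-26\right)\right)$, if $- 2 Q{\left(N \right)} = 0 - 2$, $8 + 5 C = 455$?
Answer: $\frac{57}{5} \approx 11.4$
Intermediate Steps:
$C = \frac{447}{5}$ ($C = - \frac{8}{5} + \frac{1}{5} \cdot 455 = - \frac{8}{5} + 91 = \frac{447}{5} \approx 89.4$)
$Q{\left(N \right)} = 1$ ($Q{\left(N \right)} = - \frac{0 - 2}{2} = \left(- \frac{1}{2}\right) \left(-2\right) = 1$)
$Q{\left(\frac{1}{-2} \right)} \left(C + 3 \left(-26\right)\right) = 1 \left(\frac{447}{5} + 3 \left(-26\right)\right) = 1 \left(\frac{447}{5} - 78\right) = 1 \cdot \frac{57}{5} = \frac{57}{5}$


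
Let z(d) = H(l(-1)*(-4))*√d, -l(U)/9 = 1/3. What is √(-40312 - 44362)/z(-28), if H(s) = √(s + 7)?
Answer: √11261642/266 ≈ 12.616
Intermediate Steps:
l(U) = -3 (l(U) = -9/3 = -9*⅓ = -3)
H(s) = √(7 + s)
z(d) = √19*√d (z(d) = √(7 - 3*(-4))*√d = √(7 + 12)*√d = √19*√d)
√(-40312 - 44362)/z(-28) = √(-40312 - 44362)/((√19*√(-28))) = √(-84674)/((√19*(2*I*√7))) = (I*√84674)/((2*I*√133)) = (I*√84674)*(-I*√133/266) = √11261642/266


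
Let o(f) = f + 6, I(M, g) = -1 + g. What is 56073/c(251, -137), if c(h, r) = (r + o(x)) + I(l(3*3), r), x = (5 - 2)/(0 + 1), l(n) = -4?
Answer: -56073/266 ≈ -210.80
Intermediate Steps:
x = 3 (x = 3/1 = 3*1 = 3)
o(f) = 6 + f
c(h, r) = 8 + 2*r (c(h, r) = (r + (6 + 3)) + (-1 + r) = (r + 9) + (-1 + r) = (9 + r) + (-1 + r) = 8 + 2*r)
56073/c(251, -137) = 56073/(8 + 2*(-137)) = 56073/(8 - 274) = 56073/(-266) = 56073*(-1/266) = -56073/266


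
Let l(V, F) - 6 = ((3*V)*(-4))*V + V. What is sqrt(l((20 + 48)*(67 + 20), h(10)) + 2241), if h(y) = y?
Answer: 3*I*sqrt(46664501) ≈ 20493.0*I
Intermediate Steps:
l(V, F) = 6 + V - 12*V**2 (l(V, F) = 6 + (((3*V)*(-4))*V + V) = 6 + ((-12*V)*V + V) = 6 + (-12*V**2 + V) = 6 + (V - 12*V**2) = 6 + V - 12*V**2)
sqrt(l((20 + 48)*(67 + 20), h(10)) + 2241) = sqrt((6 + (20 + 48)*(67 + 20) - 12*(20 + 48)**2*(67 + 20)**2) + 2241) = sqrt((6 + 68*87 - 12*(68*87)**2) + 2241) = sqrt((6 + 5916 - 12*5916**2) + 2241) = sqrt((6 + 5916 - 12*34999056) + 2241) = sqrt((6 + 5916 - 419988672) + 2241) = sqrt(-419982750 + 2241) = sqrt(-419980509) = 3*I*sqrt(46664501)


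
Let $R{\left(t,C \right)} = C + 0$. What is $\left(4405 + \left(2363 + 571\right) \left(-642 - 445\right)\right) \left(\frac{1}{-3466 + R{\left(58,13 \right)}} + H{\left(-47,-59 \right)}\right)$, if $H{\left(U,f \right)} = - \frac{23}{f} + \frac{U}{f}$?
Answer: $- \frac{769622912303}{203727} \approx -3.7777 \cdot 10^{6}$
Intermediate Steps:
$R{\left(t,C \right)} = C$
$\left(4405 + \left(2363 + 571\right) \left(-642 - 445\right)\right) \left(\frac{1}{-3466 + R{\left(58,13 \right)}} + H{\left(-47,-59 \right)}\right) = \left(4405 + \left(2363 + 571\right) \left(-642 - 445\right)\right) \left(\frac{1}{-3466 + 13} + \frac{-23 - 47}{-59}\right) = \left(4405 + 2934 \left(-1087\right)\right) \left(\frac{1}{-3453} - - \frac{70}{59}\right) = \left(4405 - 3189258\right) \left(- \frac{1}{3453} + \frac{70}{59}\right) = \left(-3184853\right) \frac{241651}{203727} = - \frac{769622912303}{203727}$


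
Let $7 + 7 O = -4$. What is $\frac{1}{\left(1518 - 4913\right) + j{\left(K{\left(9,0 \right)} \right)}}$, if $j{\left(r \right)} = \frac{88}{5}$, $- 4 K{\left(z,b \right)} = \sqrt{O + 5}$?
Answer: $- \frac{5}{16887} \approx -0.00029609$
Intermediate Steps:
$O = - \frac{11}{7}$ ($O = -1 + \frac{1}{7} \left(-4\right) = -1 - \frac{4}{7} = - \frac{11}{7} \approx -1.5714$)
$K{\left(z,b \right)} = - \frac{\sqrt{42}}{14}$ ($K{\left(z,b \right)} = - \frac{\sqrt{- \frac{11}{7} + 5}}{4} = - \frac{\sqrt{\frac{24}{7}}}{4} = - \frac{\frac{2}{7} \sqrt{42}}{4} = - \frac{\sqrt{42}}{14}$)
$j{\left(r \right)} = \frac{88}{5}$ ($j{\left(r \right)} = 88 \cdot \frac{1}{5} = \frac{88}{5}$)
$\frac{1}{\left(1518 - 4913\right) + j{\left(K{\left(9,0 \right)} \right)}} = \frac{1}{\left(1518 - 4913\right) + \frac{88}{5}} = \frac{1}{-3395 + \frac{88}{5}} = \frac{1}{- \frac{16887}{5}} = - \frac{5}{16887}$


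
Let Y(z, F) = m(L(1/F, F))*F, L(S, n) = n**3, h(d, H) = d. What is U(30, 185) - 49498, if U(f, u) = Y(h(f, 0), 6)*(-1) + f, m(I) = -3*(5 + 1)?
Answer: -49360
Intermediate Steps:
m(I) = -18 (m(I) = -3*6 = -18)
Y(z, F) = -18*F
U(f, u) = 108 + f (U(f, u) = -18*6*(-1) + f = -108*(-1) + f = 108 + f)
U(30, 185) - 49498 = (108 + 30) - 49498 = 138 - 49498 = -49360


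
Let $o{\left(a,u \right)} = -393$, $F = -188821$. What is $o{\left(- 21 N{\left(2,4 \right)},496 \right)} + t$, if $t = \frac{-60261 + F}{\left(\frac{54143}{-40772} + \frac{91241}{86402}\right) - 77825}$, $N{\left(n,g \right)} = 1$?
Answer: $- \frac{53434002716867377}{137080746953617} \approx -389.8$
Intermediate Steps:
$t = \frac{438730835904104}{137080746953617}$ ($t = \frac{-60261 - 188821}{\left(\frac{54143}{-40772} + \frac{91241}{86402}\right) - 77825} = - \frac{249082}{\left(54143 \left(- \frac{1}{40772}\right) + 91241 \cdot \frac{1}{86402}\right) - 77825} = - \frac{249082}{\left(- \frac{54143}{40772} + \frac{91241}{86402}\right) - 77825} = - \frac{249082}{- \frac{478992717}{1761391172} - 77825} = - \frac{249082}{- \frac{137080746953617}{1761391172}} = \left(-249082\right) \left(- \frac{1761391172}{137080746953617}\right) = \frac{438730835904104}{137080746953617} \approx 3.2005$)
$o{\left(- 21 N{\left(2,4 \right)},496 \right)} + t = -393 + \frac{438730835904104}{137080746953617} = - \frac{53434002716867377}{137080746953617}$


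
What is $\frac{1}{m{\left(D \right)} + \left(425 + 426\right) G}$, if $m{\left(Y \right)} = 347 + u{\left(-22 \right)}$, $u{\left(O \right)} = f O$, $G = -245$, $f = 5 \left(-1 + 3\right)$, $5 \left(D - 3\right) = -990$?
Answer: $- \frac{1}{208368} \approx -4.7992 \cdot 10^{-6}$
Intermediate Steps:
$D = -195$ ($D = 3 + \frac{1}{5} \left(-990\right) = 3 - 198 = -195$)
$f = 10$ ($f = 5 \cdot 2 = 10$)
$u{\left(O \right)} = 10 O$
$m{\left(Y \right)} = 127$ ($m{\left(Y \right)} = 347 + 10 \left(-22\right) = 347 - 220 = 127$)
$\frac{1}{m{\left(D \right)} + \left(425 + 426\right) G} = \frac{1}{127 + \left(425 + 426\right) \left(-245\right)} = \frac{1}{127 + 851 \left(-245\right)} = \frac{1}{127 - 208495} = \frac{1}{-208368} = - \frac{1}{208368}$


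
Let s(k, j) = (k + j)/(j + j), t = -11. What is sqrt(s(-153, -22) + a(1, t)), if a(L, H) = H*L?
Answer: I*sqrt(3399)/22 ≈ 2.65*I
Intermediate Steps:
s(k, j) = (j + k)/(2*j) (s(k, j) = (j + k)/((2*j)) = (j + k)*(1/(2*j)) = (j + k)/(2*j))
sqrt(s(-153, -22) + a(1, t)) = sqrt((1/2)*(-22 - 153)/(-22) - 11*1) = sqrt((1/2)*(-1/22)*(-175) - 11) = sqrt(175/44 - 11) = sqrt(-309/44) = I*sqrt(3399)/22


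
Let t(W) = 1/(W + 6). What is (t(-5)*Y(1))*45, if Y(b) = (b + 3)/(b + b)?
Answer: 90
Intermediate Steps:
Y(b) = (3 + b)/(2*b) (Y(b) = (3 + b)/((2*b)) = (3 + b)*(1/(2*b)) = (3 + b)/(2*b))
t(W) = 1/(6 + W)
(t(-5)*Y(1))*45 = (((½)*(3 + 1)/1)/(6 - 5))*45 = (((½)*1*4)/1)*45 = (1*2)*45 = 2*45 = 90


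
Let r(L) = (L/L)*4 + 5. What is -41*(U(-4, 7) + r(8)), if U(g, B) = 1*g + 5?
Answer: -410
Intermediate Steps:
U(g, B) = 5 + g (U(g, B) = g + 5 = 5 + g)
r(L) = 9 (r(L) = 1*4 + 5 = 4 + 5 = 9)
-41*(U(-4, 7) + r(8)) = -41*((5 - 4) + 9) = -41*(1 + 9) = -41*10 = -410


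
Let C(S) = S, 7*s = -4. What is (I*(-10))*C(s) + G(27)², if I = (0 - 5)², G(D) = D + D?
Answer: 21412/7 ≈ 3058.9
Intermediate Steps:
s = -4/7 (s = (⅐)*(-4) = -4/7 ≈ -0.57143)
G(D) = 2*D
I = 25 (I = (-5)² = 25)
(I*(-10))*C(s) + G(27)² = (25*(-10))*(-4/7) + (2*27)² = -250*(-4/7) + 54² = 1000/7 + 2916 = 21412/7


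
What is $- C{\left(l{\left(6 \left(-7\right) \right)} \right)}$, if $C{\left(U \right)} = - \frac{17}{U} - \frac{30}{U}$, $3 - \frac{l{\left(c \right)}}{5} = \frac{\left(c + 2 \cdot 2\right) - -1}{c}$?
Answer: $\frac{1974}{445} \approx 4.436$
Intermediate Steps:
$l{\left(c \right)} = 15 - \frac{5 \left(5 + c\right)}{c}$ ($l{\left(c \right)} = 15 - 5 \frac{\left(c + 2 \cdot 2\right) - -1}{c} = 15 - 5 \frac{\left(c + 4\right) + 1}{c} = 15 - 5 \frac{\left(4 + c\right) + 1}{c} = 15 - 5 \frac{5 + c}{c} = 15 - \frac{5 \left(5 + c\right)}{c}$)
$C{\left(U \right)} = - \frac{47}{U}$
$- C{\left(l{\left(6 \left(-7\right) \right)} \right)} = - \frac{-47}{10 - \frac{25}{6 \left(-7\right)}} = - \frac{-47}{10 - \frac{25}{-42}} = - \frac{-47}{10 - - \frac{25}{42}} = - \frac{-47}{10 + \frac{25}{42}} = - \frac{-47}{\frac{445}{42}} = - \frac{\left(-47\right) 42}{445} = \left(-1\right) \left(- \frac{1974}{445}\right) = \frac{1974}{445}$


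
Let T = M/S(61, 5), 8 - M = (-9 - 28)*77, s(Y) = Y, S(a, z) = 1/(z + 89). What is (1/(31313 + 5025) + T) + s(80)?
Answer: 9761767645/36338 ≈ 2.6864e+5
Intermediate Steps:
S(a, z) = 1/(89 + z)
M = 2857 (M = 8 - (-9 - 28)*77 = 8 - (-37)*77 = 8 - 1*(-2849) = 8 + 2849 = 2857)
T = 268558 (T = 2857/(1/(89 + 5)) = 2857/(1/94) = 2857*94 = 268558)
(1/(31313 + 5025) + T) + s(80) = (1/(31313 + 5025) + 268558) + 80 = (1/36338 + 268558) + 80 = 9758860605/36338 + 80 = 9761767645/36338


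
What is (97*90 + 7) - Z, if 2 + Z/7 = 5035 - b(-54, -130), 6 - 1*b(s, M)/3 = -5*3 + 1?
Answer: -26074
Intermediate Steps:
b(s, M) = 60 (b(s, M) = 18 - 3*(-5*3 + 1) = 18 - 3*(-15 + 1) = 18 - 3*(-14) = 18 + 42 = 60)
Z = 34811 (Z = -14 + 7*(5035 - 1*60) = -14 + 7*(5035 - 60) = -14 + 7*4975 = -14 + 34825 = 34811)
(97*90 + 7) - Z = (97*90 + 7) - 1*34811 = (8730 + 7) - 34811 = 8737 - 34811 = -26074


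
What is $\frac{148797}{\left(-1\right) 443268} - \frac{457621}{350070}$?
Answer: $- \frac{2023318343}{1231546260} \approx -1.6429$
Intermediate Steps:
$\frac{148797}{\left(-1\right) 443268} - \frac{457621}{350070} = \frac{148797}{-443268} - \frac{457621}{350070} = 148797 \left(- \frac{1}{443268}\right) - \frac{457621}{350070} = - \frac{16533}{49252} - \frac{457621}{350070} = - \frac{2023318343}{1231546260}$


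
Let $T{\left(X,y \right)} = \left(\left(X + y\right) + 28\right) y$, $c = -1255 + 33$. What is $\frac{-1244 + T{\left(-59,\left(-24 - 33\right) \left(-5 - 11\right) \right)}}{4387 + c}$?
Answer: $\frac{802228}{3165} \approx 253.47$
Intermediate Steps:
$c = -1222$
$T{\left(X,y \right)} = y \left(28 + X + y\right)$ ($T{\left(X,y \right)} = \left(28 + X + y\right) y = y \left(28 + X + y\right)$)
$\frac{-1244 + T{\left(-59,\left(-24 - 33\right) \left(-5 - 11\right) \right)}}{4387 + c} = \frac{-1244 + \left(-24 - 33\right) \left(-5 - 11\right) \left(28 - 59 + \left(-24 - 33\right) \left(-5 - 11\right)\right)}{4387 - 1222} = \frac{-1244 + \left(-57\right) \left(-16\right) \left(28 - 59 - -912\right)}{3165} = \left(-1244 + 912 \left(28 - 59 + 912\right)\right) \frac{1}{3165} = \left(-1244 + 912 \cdot 881\right) \frac{1}{3165} = \left(-1244 + 803472\right) \frac{1}{3165} = 802228 \cdot \frac{1}{3165} = \frac{802228}{3165}$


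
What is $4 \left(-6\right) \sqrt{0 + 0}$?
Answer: $0$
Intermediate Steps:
$4 \left(-6\right) \sqrt{0 + 0} = - 24 \sqrt{0} = \left(-24\right) 0 = 0$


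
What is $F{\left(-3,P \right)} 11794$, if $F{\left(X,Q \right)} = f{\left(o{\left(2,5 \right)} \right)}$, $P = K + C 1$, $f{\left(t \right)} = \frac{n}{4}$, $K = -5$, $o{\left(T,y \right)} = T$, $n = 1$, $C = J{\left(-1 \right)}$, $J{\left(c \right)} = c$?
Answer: $\frac{5897}{2} \approx 2948.5$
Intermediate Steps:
$C = -1$
$f{\left(t \right)} = \frac{1}{4}$ ($f{\left(t \right)} = 1 \cdot \frac{1}{4} = \frac{1}{4}$)
$P = -6$ ($P = -5 - 1 = -6$)
$F{\left(X,Q \right)} = \frac{1}{4}$
$F{\left(-3,P \right)} 11794 = \frac{1}{4} \cdot 11794 = \frac{5897}{2}$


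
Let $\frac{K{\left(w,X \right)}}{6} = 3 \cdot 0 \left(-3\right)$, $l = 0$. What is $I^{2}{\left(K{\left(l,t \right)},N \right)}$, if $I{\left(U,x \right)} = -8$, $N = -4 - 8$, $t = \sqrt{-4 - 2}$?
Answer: $64$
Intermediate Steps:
$t = i \sqrt{6}$ ($t = \sqrt{-6} = i \sqrt{6} \approx 2.4495 i$)
$N = -12$
$K{\left(w,X \right)} = 0$ ($K{\left(w,X \right)} = 6 \cdot 3 \cdot 0 \left(-3\right) = 6 \cdot 0 \left(-3\right) = 6 \cdot 0 = 0$)
$I^{2}{\left(K{\left(l,t \right)},N \right)} = \left(-8\right)^{2} = 64$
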